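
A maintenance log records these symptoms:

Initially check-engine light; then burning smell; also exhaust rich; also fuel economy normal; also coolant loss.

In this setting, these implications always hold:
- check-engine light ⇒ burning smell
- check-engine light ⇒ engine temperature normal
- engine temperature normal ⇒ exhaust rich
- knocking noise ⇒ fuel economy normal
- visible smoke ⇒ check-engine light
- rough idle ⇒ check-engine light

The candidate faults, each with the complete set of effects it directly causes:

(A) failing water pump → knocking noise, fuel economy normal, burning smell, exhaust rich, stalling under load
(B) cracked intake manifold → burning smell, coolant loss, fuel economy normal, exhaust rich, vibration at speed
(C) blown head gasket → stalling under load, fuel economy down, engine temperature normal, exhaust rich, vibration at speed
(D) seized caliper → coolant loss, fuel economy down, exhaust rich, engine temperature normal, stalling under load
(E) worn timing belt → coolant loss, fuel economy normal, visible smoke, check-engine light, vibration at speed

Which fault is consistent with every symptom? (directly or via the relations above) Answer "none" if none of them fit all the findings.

E

Testing each hypothesis:
(A) failing water pump — check-engine light NO; burning smell yes; exhaust rich yes; fuel economy normal yes; coolant loss NO
(B) cracked intake manifold — does not account for check-engine light
(C) blown head gasket — check-engine light NO; burning smell NO; exhaust rich yes; fuel economy normal NO; coolant loss NO
(D) seized caliper — fails on check-engine light, burning smell, fuel economy normal (predicts fuel economy down, not fuel economy normal)
(E) worn timing belt — check-engine light yes; burning smell yes (by check-engine light → burning smell); exhaust rich yes (by check-engine light → engine temperature normal → exhaust rich); fuel economy normal yes; coolant loss yes
Only (E) is consistent with every observation.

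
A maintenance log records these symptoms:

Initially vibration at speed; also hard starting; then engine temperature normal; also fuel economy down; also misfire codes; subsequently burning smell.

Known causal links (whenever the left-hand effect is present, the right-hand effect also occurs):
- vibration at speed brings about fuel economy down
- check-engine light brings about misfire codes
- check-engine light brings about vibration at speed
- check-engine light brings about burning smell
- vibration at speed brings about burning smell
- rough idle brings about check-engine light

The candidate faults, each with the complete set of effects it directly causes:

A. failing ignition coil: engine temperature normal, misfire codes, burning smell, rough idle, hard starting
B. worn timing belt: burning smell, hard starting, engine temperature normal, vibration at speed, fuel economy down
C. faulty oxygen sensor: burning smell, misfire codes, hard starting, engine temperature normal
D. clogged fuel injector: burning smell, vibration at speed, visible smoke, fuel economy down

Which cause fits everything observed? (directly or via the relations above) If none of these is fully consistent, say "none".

A

For each candidate, compare predicted effects to what was observed:
(A) failing ignition coil — vibration at speed + (via rough idle → check-engine light → vibration at speed); hard starting +; engine temperature normal +; fuel economy down + (via rough idle → check-engine light → vibration at speed → fuel economy down); misfire codes +; burning smell +
(B) worn timing belt — does not account for misfire codes
(C) faulty oxygen sensor — vibration at speed -; hard starting +; engine temperature normal +; fuel economy down -; misfire codes +; burning smell +
(D) clogged fuel injector — vibration at speed +; hard starting -; engine temperature normal -; fuel economy down +; misfire codes -; burning smell +
(A) alone accounts for all the evidence.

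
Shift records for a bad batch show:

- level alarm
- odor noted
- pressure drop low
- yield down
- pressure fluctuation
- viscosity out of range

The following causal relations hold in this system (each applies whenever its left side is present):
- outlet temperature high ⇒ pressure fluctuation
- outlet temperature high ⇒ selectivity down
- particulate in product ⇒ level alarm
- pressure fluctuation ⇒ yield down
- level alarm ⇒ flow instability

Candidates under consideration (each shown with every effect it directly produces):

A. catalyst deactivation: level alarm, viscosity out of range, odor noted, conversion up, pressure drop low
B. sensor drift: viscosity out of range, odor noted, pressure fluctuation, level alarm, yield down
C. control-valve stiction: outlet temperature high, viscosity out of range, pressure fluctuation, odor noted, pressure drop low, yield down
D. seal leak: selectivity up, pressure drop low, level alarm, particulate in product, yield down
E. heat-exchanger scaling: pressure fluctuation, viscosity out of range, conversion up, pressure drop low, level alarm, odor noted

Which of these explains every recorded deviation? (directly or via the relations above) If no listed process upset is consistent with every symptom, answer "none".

For each candidate, compare predicted effects to what was observed:
(A) catalyst deactivation — level alarm match; odor noted match; pressure drop low match; yield down miss; pressure fluctuation miss; viscosity out of range match
(B) sensor drift — level alarm match; odor noted match; pressure drop low miss; yield down match; pressure fluctuation match; viscosity out of range match
(C) control-valve stiction — level alarm miss; odor noted match; pressure drop low match; yield down match; pressure fluctuation match; viscosity out of range match
(D) seal leak — does not account for odor noted, pressure fluctuation, viscosity out of range
(E) heat-exchanger scaling — accounts for every observation (yield down through pressure fluctuation → yield down)
Only (E) is consistent with every observation.

E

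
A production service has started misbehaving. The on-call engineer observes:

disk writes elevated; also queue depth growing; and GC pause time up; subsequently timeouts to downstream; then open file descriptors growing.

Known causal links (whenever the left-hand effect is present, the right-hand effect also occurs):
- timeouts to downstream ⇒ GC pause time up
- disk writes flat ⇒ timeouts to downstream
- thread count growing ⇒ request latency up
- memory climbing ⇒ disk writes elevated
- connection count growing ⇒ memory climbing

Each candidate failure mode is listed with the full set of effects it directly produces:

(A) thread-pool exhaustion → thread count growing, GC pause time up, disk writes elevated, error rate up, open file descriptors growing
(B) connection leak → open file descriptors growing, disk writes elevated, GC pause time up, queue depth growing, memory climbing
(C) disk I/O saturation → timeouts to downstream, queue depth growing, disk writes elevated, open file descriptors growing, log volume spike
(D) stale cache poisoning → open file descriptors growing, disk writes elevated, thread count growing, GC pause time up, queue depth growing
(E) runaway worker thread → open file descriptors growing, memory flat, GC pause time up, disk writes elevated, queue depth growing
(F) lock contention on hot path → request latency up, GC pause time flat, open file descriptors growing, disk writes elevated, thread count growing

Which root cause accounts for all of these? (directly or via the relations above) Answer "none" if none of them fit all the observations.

Checking each candidate against the observations:
(A) thread-pool exhaustion — does not account for queue depth growing, timeouts to downstream
(B) connection leak — disk writes elevated +; queue depth growing +; GC pause time up +; timeouts to downstream -; open file descriptors growing +
(C) disk I/O saturation — accounts for every observation (GC pause time up through timeouts to downstream → GC pause time up)
(D) stale cache poisoning — disk writes elevated +; queue depth growing +; GC pause time up +; timeouts to downstream -; open file descriptors growing +
(E) runaway worker thread — does not account for timeouts to downstream
(F) lock contention on hot path — fails on queue depth growing, GC pause time up, timeouts to downstream (predicts GC pause time flat, not GC pause time up)
Only (C) is consistent with every observation.

C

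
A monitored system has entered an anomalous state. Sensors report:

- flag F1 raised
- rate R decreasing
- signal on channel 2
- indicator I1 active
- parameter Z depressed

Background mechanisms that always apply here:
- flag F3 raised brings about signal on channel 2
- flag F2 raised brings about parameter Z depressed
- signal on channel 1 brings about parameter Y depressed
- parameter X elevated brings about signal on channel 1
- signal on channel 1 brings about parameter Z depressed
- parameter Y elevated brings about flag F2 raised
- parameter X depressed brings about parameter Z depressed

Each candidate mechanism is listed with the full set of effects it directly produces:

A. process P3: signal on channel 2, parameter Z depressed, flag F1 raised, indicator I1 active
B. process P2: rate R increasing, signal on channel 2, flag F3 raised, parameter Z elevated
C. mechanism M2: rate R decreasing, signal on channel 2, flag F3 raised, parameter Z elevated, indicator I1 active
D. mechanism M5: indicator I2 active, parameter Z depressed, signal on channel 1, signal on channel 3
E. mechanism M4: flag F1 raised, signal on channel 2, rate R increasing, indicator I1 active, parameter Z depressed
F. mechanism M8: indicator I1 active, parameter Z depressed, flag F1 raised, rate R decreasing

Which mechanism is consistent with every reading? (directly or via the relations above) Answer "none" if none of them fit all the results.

none

Testing each hypothesis:
(A) process P3 — flag F1 raised ✓; rate R decreasing ✗; signal on channel 2 ✓; indicator I1 active ✓; parameter Z depressed ✓
(B) process P2 — flag F1 raised ✗; rate R decreasing ✗; signal on channel 2 ✓; indicator I1 active ✗; parameter Z depressed ✗
(C) mechanism M2 — flag F1 raised ✗; rate R decreasing ✓; signal on channel 2 ✓; indicator I1 active ✓; parameter Z depressed ✗
(D) mechanism M5 — flag F1 raised ✗; rate R decreasing ✗; signal on channel 2 ✗; indicator I1 active ✗; parameter Z depressed ✓
(E) mechanism M4 — fails on rate R decreasing (predicts rate R increasing, not rate R decreasing)
(F) mechanism M8 — flag F1 raised ✓; rate R decreasing ✓; signal on channel 2 ✗; indicator I1 active ✓; parameter Z depressed ✓
No candidate is consistent with all observations.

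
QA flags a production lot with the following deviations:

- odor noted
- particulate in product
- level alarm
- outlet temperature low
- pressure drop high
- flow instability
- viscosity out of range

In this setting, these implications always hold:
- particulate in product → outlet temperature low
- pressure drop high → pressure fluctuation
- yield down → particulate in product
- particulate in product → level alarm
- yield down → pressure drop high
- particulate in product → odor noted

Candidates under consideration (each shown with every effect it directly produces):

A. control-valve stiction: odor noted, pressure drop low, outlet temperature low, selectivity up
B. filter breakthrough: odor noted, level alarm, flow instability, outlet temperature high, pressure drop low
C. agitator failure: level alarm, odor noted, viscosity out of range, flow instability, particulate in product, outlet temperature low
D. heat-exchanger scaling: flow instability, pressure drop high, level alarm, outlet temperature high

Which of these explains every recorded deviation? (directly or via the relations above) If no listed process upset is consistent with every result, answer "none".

none

For each candidate, compare predicted effects to what was observed:
(A) control-valve stiction — odor noted yes; particulate in product NO; level alarm NO; outlet temperature low yes; pressure drop high NO; flow instability NO; viscosity out of range NO
(B) filter breakthrough — odor noted yes; particulate in product NO; level alarm yes; outlet temperature low NO; pressure drop high NO; flow instability yes; viscosity out of range NO
(C) agitator failure — does not account for pressure drop high
(D) heat-exchanger scaling — fails on odor noted, particulate in product, outlet temperature low, viscosity out of range (predicts outlet temperature high, not outlet temperature low)
None of the listed candidates fits everything.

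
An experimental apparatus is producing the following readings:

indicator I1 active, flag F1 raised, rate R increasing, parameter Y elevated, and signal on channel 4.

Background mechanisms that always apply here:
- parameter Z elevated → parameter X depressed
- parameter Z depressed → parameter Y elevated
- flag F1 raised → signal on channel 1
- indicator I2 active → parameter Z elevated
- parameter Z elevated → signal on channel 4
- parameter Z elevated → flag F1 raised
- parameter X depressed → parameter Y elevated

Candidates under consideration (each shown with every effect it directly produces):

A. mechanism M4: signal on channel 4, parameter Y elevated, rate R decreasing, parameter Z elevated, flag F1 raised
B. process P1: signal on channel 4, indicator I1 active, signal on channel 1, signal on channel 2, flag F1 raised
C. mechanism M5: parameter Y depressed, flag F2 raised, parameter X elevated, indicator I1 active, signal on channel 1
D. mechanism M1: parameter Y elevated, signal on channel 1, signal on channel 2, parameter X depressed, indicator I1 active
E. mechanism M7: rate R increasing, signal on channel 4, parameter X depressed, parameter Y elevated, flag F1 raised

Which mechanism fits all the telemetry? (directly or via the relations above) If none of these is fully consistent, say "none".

none

Testing each hypothesis:
(A) mechanism M4 — indicator I1 active NO; flag F1 raised yes; rate R increasing NO; parameter Y elevated yes; signal on channel 4 yes
(B) process P1 — does not account for rate R increasing, parameter Y elevated
(C) mechanism M5 — indicator I1 active yes; flag F1 raised NO; rate R increasing NO; parameter Y elevated NO; signal on channel 4 NO
(D) mechanism M1 — indicator I1 active yes; flag F1 raised NO; rate R increasing NO; parameter Y elevated yes; signal on channel 4 NO
(E) mechanism M7 — indicator I1 active NO; flag F1 raised yes; rate R increasing yes; parameter Y elevated yes; signal on channel 4 yes
Every candidate fails on at least one observation.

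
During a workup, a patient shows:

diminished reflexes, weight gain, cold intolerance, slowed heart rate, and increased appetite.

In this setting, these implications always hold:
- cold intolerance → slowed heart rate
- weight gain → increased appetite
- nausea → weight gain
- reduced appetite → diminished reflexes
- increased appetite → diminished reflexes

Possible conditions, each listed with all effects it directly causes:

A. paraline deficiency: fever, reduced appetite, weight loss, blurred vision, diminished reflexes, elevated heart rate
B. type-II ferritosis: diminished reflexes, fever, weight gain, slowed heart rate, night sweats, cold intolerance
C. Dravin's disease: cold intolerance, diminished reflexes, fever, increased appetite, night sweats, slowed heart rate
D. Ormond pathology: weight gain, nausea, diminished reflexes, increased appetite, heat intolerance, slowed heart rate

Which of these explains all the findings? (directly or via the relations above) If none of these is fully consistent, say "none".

B

Per-candidate check:
(A) paraline deficiency — diminished reflexes ✓; weight gain ✗; cold intolerance ✗; slowed heart rate ✗; increased appetite ✗
(B) type-II ferritosis — accounts for every observation (increased appetite through weight gain → increased appetite)
(C) Dravin's disease — does not account for weight gain
(D) Ormond pathology — fails on cold intolerance (predicts heat intolerance, not cold intolerance)
(B) is the only candidate with no mismatches.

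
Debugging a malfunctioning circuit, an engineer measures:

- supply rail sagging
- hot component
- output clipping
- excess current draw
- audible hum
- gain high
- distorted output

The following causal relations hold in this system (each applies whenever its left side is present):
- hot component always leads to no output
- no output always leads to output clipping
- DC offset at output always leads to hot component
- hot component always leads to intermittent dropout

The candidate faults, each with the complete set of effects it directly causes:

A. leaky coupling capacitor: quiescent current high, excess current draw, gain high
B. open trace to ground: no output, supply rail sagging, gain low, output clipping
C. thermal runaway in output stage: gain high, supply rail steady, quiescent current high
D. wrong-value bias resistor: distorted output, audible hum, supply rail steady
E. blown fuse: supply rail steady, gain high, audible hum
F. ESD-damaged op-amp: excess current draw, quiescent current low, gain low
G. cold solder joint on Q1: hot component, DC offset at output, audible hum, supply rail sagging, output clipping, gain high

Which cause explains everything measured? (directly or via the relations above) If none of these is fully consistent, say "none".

For each candidate, compare predicted effects to what was observed:
(A) leaky coupling capacitor — supply rail sagging miss; hot component miss; output clipping miss; excess current draw match; audible hum miss; gain high match; distorted output miss
(B) open trace to ground — fails on hot component, excess current draw, audible hum, gain high, distorted output (predicts gain low, not gain high)
(C) thermal runaway in output stage — fails on supply rail sagging, hot component, output clipping, excess current draw, audible hum, distorted output (predicts supply rail steady, not supply rail sagging)
(D) wrong-value bias resistor — supply rail sagging miss; hot component miss; output clipping miss; excess current draw miss; audible hum match; gain high miss; distorted output match
(E) blown fuse — fails on supply rail sagging, hot component, output clipping, excess current draw, distorted output (predicts supply rail steady, not supply rail sagging)
(F) ESD-damaged op-amp — supply rail sagging miss; hot component miss; output clipping miss; excess current draw match; audible hum miss; gain high miss; distorted output miss
(G) cold solder joint on Q1 — does not account for excess current draw, distorted output
None of the listed candidates fits everything.

none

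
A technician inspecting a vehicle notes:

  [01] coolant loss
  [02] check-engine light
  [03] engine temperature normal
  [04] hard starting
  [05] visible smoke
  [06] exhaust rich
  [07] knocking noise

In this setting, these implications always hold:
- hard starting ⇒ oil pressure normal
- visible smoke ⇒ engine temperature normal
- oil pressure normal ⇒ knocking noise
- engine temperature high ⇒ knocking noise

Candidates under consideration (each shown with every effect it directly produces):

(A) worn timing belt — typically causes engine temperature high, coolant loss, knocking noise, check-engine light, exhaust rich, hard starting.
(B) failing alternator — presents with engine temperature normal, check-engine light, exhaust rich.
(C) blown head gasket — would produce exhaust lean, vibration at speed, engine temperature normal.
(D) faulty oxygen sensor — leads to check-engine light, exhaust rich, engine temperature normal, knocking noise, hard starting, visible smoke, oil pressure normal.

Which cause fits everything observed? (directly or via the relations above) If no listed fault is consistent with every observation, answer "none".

For each candidate, compare predicted effects to what was observed:
(A) worn timing belt — coolant loss +; check-engine light +; engine temperature normal -; hard starting +; visible smoke -; exhaust rich +; knocking noise +
(B) failing alternator — does not account for coolant loss, hard starting, visible smoke, knocking noise
(C) blown head gasket — coolant loss -; check-engine light -; engine temperature normal +; hard starting -; visible smoke -; exhaust rich -; knocking noise -
(D) faulty oxygen sensor — does not account for coolant loss
None of the listed candidates fits everything.

none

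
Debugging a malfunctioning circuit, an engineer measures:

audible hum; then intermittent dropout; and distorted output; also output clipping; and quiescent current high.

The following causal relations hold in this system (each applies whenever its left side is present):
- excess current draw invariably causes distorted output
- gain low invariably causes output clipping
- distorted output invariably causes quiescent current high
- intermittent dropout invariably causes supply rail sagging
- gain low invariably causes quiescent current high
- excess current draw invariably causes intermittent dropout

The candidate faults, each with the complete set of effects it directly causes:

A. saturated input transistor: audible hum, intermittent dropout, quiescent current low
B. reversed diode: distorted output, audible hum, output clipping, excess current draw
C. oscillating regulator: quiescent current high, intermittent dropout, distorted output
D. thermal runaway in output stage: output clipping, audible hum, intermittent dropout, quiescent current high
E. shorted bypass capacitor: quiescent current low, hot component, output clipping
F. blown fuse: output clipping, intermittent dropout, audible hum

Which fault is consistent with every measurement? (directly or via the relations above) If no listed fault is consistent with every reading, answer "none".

B

Testing each hypothesis:
(A) saturated input transistor — fails on distorted output, output clipping, quiescent current high (predicts quiescent current low, not quiescent current high)
(B) reversed diode — accounts for every observation (intermittent dropout by excess current draw → intermittent dropout)
(C) oscillating regulator — audible hum NO; intermittent dropout yes; distorted output yes; output clipping NO; quiescent current high yes
(D) thermal runaway in output stage — audible hum yes; intermittent dropout yes; distorted output NO; output clipping yes; quiescent current high yes
(E) shorted bypass capacitor — fails on audible hum, intermittent dropout, distorted output, quiescent current high (predicts quiescent current low, not quiescent current high)
(F) blown fuse — audible hum yes; intermittent dropout yes; distorted output NO; output clipping yes; quiescent current high NO
Only (B) is consistent with every observation.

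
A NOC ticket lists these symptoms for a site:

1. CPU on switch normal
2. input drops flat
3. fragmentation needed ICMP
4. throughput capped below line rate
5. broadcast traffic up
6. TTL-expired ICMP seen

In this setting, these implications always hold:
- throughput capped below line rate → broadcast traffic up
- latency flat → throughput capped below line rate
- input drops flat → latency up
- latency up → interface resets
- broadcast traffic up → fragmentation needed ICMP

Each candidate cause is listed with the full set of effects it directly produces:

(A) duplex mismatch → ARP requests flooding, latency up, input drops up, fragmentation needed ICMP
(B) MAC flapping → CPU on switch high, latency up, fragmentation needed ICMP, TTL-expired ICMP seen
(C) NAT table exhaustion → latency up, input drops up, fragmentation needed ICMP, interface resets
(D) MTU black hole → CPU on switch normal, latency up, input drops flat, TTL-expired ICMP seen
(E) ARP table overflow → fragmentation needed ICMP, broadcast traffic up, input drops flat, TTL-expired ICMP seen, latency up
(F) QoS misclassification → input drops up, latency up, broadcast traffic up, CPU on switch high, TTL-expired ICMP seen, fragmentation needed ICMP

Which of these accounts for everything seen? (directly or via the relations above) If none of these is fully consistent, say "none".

none

For each candidate, compare predicted effects to what was observed:
(A) duplex mismatch — fails on CPU on switch normal, input drops flat, throughput capped below line rate, broadcast traffic up, TTL-expired ICMP seen (predicts input drops up, not input drops flat)
(B) MAC flapping — fails on CPU on switch normal, input drops flat, throughput capped below line rate, broadcast traffic up (predicts CPU on switch high, not CPU on switch normal)
(C) NAT table exhaustion — fails on CPU on switch normal, input drops flat, throughput capped below line rate, broadcast traffic up, TTL-expired ICMP seen (predicts input drops up, not input drops flat)
(D) MTU black hole — CPU on switch normal match; input drops flat match; fragmentation needed ICMP miss; throughput capped below line rate miss; broadcast traffic up miss; TTL-expired ICMP seen match
(E) ARP table overflow — does not account for CPU on switch normal, throughput capped below line rate
(F) QoS misclassification — CPU on switch normal miss; input drops flat miss; fragmentation needed ICMP match; throughput capped below line rate miss; broadcast traffic up match; TTL-expired ICMP seen match
None of the listed candidates fits everything.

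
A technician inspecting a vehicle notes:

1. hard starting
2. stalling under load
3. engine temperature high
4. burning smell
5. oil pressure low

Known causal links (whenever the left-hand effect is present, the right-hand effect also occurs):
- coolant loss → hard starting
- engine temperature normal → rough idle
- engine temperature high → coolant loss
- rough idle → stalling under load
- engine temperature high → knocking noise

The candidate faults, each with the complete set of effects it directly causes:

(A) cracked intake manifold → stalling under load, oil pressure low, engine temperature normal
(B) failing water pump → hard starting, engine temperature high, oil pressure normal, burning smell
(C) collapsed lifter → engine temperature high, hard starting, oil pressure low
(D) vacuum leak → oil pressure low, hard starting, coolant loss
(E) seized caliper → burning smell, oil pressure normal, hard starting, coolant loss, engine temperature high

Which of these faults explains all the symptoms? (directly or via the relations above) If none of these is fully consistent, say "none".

none

Per-candidate check:
(A) cracked intake manifold — hard starting miss; stalling under load match; engine temperature high miss; burning smell miss; oil pressure low match
(B) failing water pump — hard starting match; stalling under load miss; engine temperature high match; burning smell match; oil pressure low miss
(C) collapsed lifter — hard starting match; stalling under load miss; engine temperature high match; burning smell miss; oil pressure low match
(D) vacuum leak — does not account for stalling under load, engine temperature high, burning smell
(E) seized caliper — hard starting match; stalling under load miss; engine temperature high match; burning smell match; oil pressure low miss
None of the listed candidates fits everything.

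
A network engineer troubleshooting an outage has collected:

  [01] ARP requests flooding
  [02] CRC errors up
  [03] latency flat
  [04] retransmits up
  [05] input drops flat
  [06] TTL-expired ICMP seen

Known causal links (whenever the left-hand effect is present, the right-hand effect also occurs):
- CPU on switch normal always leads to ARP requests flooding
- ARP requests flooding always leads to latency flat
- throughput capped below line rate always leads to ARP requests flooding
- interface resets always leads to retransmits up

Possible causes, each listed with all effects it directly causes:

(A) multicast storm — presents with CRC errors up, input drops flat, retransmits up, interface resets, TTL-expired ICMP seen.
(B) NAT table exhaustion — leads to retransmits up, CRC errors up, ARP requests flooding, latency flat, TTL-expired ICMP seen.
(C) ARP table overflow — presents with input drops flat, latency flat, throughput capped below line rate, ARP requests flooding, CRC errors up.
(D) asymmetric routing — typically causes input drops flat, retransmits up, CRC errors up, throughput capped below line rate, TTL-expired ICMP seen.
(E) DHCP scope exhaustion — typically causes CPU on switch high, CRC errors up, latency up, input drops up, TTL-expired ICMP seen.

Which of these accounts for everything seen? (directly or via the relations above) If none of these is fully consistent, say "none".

For each candidate, compare predicted effects to what was observed:
(A) multicast storm — does not account for ARP requests flooding, latency flat
(B) NAT table exhaustion — ARP requests flooding match; CRC errors up match; latency flat match; retransmits up match; input drops flat miss; TTL-expired ICMP seen match
(C) ARP table overflow — does not account for retransmits up, TTL-expired ICMP seen
(D) asymmetric routing — ARP requests flooding match (through throughput capped below line rate → ARP requests flooding); CRC errors up match; latency flat match (through throughput capped below line rate → ARP requests flooding → latency flat); retransmits up match; input drops flat match; TTL-expired ICMP seen match
(E) DHCP scope exhaustion — fails on ARP requests flooding, latency flat, retransmits up, input drops flat (predicts latency up, not latency flat; predicts input drops up, not input drops flat)
(D) is the only candidate with no mismatches.

D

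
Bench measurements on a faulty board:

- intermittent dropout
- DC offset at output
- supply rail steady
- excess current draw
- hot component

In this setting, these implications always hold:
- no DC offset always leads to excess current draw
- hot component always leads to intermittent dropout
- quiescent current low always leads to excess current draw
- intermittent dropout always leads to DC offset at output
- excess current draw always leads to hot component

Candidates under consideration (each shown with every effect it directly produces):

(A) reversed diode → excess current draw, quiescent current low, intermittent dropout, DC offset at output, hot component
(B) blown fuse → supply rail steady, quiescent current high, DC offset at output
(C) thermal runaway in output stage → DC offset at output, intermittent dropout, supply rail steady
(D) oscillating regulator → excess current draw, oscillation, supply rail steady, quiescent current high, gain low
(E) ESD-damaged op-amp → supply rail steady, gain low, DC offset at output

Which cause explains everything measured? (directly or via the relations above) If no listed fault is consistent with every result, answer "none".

Per-candidate check:
(A) reversed diode — intermittent dropout +; DC offset at output +; supply rail steady -; excess current draw +; hot component +
(B) blown fuse — does not account for intermittent dropout, excess current draw, hot component
(C) thermal runaway in output stage — intermittent dropout +; DC offset at output +; supply rail steady +; excess current draw -; hot component -
(D) oscillating regulator — intermittent dropout + (via excess current draw → hot component → intermittent dropout); DC offset at output + (via excess current draw → hot component → intermittent dropout → DC offset at output); supply rail steady +; excess current draw +; hot component + (via excess current draw → hot component)
(E) ESD-damaged op-amp — intermittent dropout -; DC offset at output +; supply rail steady +; excess current draw -; hot component -
(D) alone accounts for all the evidence.

D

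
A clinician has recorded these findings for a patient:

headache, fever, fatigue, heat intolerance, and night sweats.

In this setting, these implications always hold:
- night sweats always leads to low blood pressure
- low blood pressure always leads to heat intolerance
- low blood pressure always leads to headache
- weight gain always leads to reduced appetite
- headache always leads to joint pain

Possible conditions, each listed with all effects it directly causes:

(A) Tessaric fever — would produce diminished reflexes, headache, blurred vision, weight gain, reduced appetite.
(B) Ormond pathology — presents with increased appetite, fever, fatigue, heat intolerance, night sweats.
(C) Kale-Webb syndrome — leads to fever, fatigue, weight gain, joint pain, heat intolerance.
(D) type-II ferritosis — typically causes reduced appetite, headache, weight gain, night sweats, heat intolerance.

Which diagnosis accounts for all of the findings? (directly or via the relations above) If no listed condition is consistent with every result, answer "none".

B

Checking each candidate against the observations:
(A) Tessaric fever — headache ✓; fever ✗; fatigue ✗; heat intolerance ✗; night sweats ✗
(B) Ormond pathology — headache ✓ (via night sweats → low blood pressure → headache); fever ✓; fatigue ✓; heat intolerance ✓; night sweats ✓
(C) Kale-Webb syndrome — headache ✗; fever ✓; fatigue ✓; heat intolerance ✓; night sweats ✗
(D) type-II ferritosis — headache ✓; fever ✗; fatigue ✗; heat intolerance ✓; night sweats ✓
Only (B) is consistent with every observation.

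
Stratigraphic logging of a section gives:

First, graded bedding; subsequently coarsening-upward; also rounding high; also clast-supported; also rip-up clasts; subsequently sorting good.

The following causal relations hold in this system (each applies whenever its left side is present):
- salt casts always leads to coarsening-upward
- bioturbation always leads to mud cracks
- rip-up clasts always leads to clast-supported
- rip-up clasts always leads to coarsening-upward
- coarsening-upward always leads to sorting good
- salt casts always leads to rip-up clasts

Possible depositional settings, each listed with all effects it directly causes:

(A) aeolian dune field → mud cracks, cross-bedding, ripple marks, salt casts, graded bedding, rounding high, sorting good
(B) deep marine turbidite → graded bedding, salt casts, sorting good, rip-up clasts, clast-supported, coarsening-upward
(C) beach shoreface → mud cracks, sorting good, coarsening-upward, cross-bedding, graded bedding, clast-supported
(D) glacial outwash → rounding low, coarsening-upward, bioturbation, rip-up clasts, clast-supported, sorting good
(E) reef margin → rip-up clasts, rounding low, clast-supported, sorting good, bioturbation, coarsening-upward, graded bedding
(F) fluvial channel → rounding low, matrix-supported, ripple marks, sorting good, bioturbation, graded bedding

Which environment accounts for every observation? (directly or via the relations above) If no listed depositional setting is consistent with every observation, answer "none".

Testing each hypothesis:
(A) aeolian dune field — accounts for every observation (coarsening-upward by salt casts → coarsening-upward)
(B) deep marine turbidite — graded bedding match; coarsening-upward match; rounding high miss; clast-supported match; rip-up clasts match; sorting good match
(C) beach shoreface — graded bedding match; coarsening-upward match; rounding high miss; clast-supported match; rip-up clasts miss; sorting good match
(D) glacial outwash — graded bedding miss; coarsening-upward match; rounding high miss; clast-supported match; rip-up clasts match; sorting good match
(E) reef margin — fails on rounding high (predicts rounding low, not rounding high)
(F) fluvial channel — fails on coarsening-upward, rounding high, clast-supported, rip-up clasts (predicts rounding low, not rounding high; predicts matrix-supported, not clast-supported)
Only (A) is consistent with every observation.

A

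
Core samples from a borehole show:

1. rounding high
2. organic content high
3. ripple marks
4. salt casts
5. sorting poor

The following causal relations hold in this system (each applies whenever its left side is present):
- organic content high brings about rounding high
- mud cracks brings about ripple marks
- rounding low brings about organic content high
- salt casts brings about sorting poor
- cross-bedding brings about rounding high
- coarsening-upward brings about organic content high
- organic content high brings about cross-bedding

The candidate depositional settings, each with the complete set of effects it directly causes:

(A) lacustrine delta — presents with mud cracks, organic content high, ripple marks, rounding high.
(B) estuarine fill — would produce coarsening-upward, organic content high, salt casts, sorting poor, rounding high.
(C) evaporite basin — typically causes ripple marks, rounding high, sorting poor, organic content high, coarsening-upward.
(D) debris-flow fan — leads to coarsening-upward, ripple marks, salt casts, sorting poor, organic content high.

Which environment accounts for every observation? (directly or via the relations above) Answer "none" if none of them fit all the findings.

D

Testing each hypothesis:
(A) lacustrine delta — rounding high yes; organic content high yes; ripple marks yes; salt casts NO; sorting poor NO
(B) estuarine fill — rounding high yes; organic content high yes; ripple marks NO; salt casts yes; sorting poor yes
(C) evaporite basin — rounding high yes; organic content high yes; ripple marks yes; salt casts NO; sorting poor yes
(D) debris-flow fan — accounts for every observation (rounding high through organic content high → rounding high)
(D) is the only candidate with no mismatches.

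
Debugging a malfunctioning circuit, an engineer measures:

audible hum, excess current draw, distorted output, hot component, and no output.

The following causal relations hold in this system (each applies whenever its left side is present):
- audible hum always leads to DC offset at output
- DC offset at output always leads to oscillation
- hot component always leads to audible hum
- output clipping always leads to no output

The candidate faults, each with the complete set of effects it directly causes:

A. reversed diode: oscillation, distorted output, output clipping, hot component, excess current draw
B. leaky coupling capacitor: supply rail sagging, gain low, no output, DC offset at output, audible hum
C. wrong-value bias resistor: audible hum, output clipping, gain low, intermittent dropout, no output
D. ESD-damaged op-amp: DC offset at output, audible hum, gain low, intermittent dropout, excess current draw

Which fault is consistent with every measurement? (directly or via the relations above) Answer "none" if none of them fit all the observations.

A

For each candidate, compare predicted effects to what was observed:
(A) reversed diode — audible hum + (by hot component → audible hum); excess current draw +; distorted output +; hot component +; no output + (by output clipping → no output)
(B) leaky coupling capacitor — audible hum +; excess current draw -; distorted output -; hot component -; no output +
(C) wrong-value bias resistor — does not account for excess current draw, distorted output, hot component
(D) ESD-damaged op-amp — does not account for distorted output, hot component, no output
(A) alone accounts for all the evidence.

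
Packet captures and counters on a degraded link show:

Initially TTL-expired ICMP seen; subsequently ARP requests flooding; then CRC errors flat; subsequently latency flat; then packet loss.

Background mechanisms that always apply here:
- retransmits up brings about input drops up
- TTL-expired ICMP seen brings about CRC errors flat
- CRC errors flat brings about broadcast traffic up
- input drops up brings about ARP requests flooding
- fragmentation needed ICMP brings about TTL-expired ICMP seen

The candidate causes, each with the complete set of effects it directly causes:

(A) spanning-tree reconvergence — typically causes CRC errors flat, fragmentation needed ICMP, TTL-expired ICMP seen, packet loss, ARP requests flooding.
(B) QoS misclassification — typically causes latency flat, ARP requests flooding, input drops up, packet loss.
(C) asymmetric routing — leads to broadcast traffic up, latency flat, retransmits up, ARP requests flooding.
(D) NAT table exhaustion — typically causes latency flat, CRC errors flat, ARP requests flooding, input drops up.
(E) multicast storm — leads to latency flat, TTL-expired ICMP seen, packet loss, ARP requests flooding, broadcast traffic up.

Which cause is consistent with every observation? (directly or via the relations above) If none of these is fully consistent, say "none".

E

Testing each hypothesis:
(A) spanning-tree reconvergence — TTL-expired ICMP seen +; ARP requests flooding +; CRC errors flat +; latency flat -; packet loss +
(B) QoS misclassification — TTL-expired ICMP seen -; ARP requests flooding +; CRC errors flat -; latency flat +; packet loss +
(C) asymmetric routing — TTL-expired ICMP seen -; ARP requests flooding +; CRC errors flat -; latency flat +; packet loss -
(D) NAT table exhaustion — does not account for TTL-expired ICMP seen, packet loss
(E) multicast storm — TTL-expired ICMP seen +; ARP requests flooding +; CRC errors flat + (via TTL-expired ICMP seen → CRC errors flat); latency flat +; packet loss +
Only (E) is consistent with every observation.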